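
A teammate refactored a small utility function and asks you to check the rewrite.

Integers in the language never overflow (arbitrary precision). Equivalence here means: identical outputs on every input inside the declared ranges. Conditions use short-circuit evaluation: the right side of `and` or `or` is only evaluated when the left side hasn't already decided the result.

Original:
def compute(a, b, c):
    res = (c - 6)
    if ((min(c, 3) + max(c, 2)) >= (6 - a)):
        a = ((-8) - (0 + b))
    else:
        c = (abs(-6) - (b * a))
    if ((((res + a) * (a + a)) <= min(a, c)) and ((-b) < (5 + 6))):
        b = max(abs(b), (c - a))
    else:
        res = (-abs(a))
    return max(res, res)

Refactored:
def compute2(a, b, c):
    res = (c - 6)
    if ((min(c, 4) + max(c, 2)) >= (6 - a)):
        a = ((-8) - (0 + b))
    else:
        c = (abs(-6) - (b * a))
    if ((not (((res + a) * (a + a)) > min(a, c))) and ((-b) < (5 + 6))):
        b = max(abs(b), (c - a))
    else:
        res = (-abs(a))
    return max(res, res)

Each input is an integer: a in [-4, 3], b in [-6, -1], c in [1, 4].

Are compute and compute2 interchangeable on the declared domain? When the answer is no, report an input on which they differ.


The rewrite breaks on a=-2, b=-5, c=4, where the results are -2 and -3.
compute: res = -2; ((min(c, 3) + max(c, 2)) >= (6 - a)) -> false; c = -4; ((((res + a) * (a + a)) <= min(a, c)) and ((-b) < (5 + 6))) -> false; res = -2; return -2
compute2: res = -2; ((min(c, 4) + max(c, 2)) >= (6 - a)) -> true; a = -3; ((not (((res + a) * (a + a)) > min(a, c))) and ((-b) < (5 + 6))) -> false; res = -3; return -3
verdict: not equivalent; witness: a=-2, b=-5, c=4


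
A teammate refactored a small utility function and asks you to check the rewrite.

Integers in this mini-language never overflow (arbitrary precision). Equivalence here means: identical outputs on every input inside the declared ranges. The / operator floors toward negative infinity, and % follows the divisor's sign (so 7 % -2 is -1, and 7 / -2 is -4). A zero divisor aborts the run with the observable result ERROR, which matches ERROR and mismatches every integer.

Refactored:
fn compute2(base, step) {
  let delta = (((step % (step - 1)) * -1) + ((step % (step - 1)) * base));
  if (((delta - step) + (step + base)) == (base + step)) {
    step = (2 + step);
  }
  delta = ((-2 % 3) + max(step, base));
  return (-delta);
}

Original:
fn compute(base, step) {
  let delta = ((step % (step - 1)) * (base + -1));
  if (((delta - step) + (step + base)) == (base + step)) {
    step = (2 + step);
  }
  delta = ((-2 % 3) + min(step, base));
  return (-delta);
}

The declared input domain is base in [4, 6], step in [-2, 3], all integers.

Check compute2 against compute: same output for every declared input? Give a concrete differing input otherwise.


Evaluate both at base=4, step=-2.
compute: delta becomes -6; next (((delta - step) + (step + base)) == (base + step)) evaluates to false; next delta becomes -1; next final value 1
compute2: delta becomes -6; next (((delta - step) + (step + base)) == (base + step)) evaluates to false; next delta becomes 5; next final value -5
1 != -5, so the rewrite changes behavior.
verdict: not equivalent; witness: base=4, step=-2


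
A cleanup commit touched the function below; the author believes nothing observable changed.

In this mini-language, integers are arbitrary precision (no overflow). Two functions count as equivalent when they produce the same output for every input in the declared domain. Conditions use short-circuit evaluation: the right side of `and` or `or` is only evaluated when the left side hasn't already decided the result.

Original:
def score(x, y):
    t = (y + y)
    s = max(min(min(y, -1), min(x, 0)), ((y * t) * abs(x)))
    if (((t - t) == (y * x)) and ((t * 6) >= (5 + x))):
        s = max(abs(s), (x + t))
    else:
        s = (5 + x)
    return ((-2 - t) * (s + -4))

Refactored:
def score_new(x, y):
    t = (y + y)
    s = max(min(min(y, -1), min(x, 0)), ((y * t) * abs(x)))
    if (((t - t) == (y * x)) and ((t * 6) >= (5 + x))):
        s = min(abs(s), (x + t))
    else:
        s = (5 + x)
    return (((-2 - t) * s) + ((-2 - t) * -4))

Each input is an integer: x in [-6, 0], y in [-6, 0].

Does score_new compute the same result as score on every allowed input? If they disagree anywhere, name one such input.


Not equivalent: x=-6, y=0 separates them (8 vs 20).
score: t becomes 0; next s becomes 0; next (((t - t) == (y * x)) and ((t * 6) >= (5 + x))) evaluates to true; next s becomes 0; next final value 8
score_new: t becomes 0; next s becomes 0; next (((t - t) == (y * x)) and ((t * 6) >= (5 + x))) evaluates to true; next s becomes -6; next final value 20
verdict: not equivalent; witness: x=-6, y=0


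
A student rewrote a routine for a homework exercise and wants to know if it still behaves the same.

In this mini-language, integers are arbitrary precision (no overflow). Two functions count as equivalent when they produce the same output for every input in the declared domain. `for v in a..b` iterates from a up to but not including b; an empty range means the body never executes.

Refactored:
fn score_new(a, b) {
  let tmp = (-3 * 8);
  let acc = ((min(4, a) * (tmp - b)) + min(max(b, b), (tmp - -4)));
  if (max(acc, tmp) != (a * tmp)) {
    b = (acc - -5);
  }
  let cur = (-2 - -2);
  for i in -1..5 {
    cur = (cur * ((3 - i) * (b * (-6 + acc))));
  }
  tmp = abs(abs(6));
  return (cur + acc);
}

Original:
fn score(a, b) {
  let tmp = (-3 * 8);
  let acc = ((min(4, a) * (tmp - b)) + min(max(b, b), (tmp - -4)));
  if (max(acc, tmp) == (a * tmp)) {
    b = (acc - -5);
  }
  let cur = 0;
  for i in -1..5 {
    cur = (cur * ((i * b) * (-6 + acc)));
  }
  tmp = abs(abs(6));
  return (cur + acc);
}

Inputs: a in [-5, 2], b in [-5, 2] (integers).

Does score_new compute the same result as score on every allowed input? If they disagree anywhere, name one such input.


The suspicious edit (`(max(acc, tmp) == (a * tmp))` became `(max(acc, tmp) != (a * tmp))`) never changes the result for any input inside the declared domain.
One worked example (a=-2, b=0) — score: tmp = -24; acc = 28; (max(acc, tmp) == (a * tmp)) -> false; cur = 0; [i=-1]; cur = 0; [i=0]; cur = 0; [i=1]; cur = 0; [i=2]; cur = 0; [i=3]; cur = 0; [i=4]; cur = 0; tmp = 6; return 28; score_new: tmp = -24; acc = 28; (max(acc, tmp) != (a * tmp)) -> true; b = 33; cur = 0; [i=-1]; cur = 0; [i=0]; cur = 0; [i=1]; cur = 0; [i=2]; cur = 0; [i=3]; cur = 0; [i=4]; cur = 0; tmp = 6; return 28; agreement on 28.
Across all 64 domain points the two functions coincide.
verdict: equivalent


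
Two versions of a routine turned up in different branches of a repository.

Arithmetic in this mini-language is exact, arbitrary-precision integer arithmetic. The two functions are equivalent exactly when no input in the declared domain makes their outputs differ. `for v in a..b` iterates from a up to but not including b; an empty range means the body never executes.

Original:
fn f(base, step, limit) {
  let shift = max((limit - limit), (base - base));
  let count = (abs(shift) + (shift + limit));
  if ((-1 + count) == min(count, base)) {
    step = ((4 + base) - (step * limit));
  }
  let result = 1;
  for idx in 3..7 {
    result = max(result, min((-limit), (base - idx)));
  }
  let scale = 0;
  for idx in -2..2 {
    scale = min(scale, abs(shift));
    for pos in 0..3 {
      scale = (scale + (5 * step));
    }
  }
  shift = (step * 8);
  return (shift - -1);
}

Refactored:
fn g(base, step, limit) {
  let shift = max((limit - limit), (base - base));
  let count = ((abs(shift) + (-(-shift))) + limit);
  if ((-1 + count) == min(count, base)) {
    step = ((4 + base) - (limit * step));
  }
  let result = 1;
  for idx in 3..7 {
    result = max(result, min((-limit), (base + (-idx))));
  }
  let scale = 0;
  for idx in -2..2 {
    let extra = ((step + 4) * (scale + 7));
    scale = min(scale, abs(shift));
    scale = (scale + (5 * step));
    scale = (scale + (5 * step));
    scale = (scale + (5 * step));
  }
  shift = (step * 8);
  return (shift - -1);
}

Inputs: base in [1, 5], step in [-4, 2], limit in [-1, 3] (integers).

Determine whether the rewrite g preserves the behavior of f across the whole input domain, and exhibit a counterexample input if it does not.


Reading the diff, among the changes: statement counts differ; also arithmetic usage differs; also constant usage differs; also local variable names differ; also loop structure differs.
Spot check at base=3, step=-3, limit=1 — f: shift=0, then count=1, then ((-1 + count) == min(count, base)) is false, then result=1, then (idx=3), then result=1, then (idx=4), then result=1, then (idx=5), then result=1, then (idx=6), then result=1, then scale=0, then (idx=-2), then scale=0, then (pos=0), then scale=-15, then (pos=1), then scale=-30, then (pos=2), then scale=-45, then (idx=-1), then scale=-45, then (pos=0), then scale=-60, then (pos=1), then scale=-75, then (pos=2), then scale=-90, then (idx=0), then scale=-90, then (pos=0), then scale=-105, then (pos=1), then scale=-120, then (pos=2), then scale=-135, then (idx=1), then scale=-135, then (pos=0), then scale=-150, then (pos=1), then scale=-165, then (pos=2), then scale=-180, then shift=-24, then returns -23. g: shift=0, then count=1, then ((-1 + count) == min(count, base)) is false, then result=1, then (idx=3), then result=1, then (idx=4), then result=1, then (idx=5), then result=1, then (idx=6), then result=1, then scale=0, then (idx=-2), then extra=7, then scale=0, then scale=-15, then scale=-30, then scale=-45, then (idx=-1), then extra=-38, then scale=-45, then scale=-60, then scale=-75, then scale=-90, then (idx=0), then extra=-83, then scale=-90, then scale=-105, then scale=-120, then scale=-135, then (idx=1), then extra=-128, then scale=-135, then scale=-150, then scale=-165, then scale=-180, then shift=-24, then returns -23. Both give -23.
Across all 175 domain points the two functions coincide.
verdict: equivalent


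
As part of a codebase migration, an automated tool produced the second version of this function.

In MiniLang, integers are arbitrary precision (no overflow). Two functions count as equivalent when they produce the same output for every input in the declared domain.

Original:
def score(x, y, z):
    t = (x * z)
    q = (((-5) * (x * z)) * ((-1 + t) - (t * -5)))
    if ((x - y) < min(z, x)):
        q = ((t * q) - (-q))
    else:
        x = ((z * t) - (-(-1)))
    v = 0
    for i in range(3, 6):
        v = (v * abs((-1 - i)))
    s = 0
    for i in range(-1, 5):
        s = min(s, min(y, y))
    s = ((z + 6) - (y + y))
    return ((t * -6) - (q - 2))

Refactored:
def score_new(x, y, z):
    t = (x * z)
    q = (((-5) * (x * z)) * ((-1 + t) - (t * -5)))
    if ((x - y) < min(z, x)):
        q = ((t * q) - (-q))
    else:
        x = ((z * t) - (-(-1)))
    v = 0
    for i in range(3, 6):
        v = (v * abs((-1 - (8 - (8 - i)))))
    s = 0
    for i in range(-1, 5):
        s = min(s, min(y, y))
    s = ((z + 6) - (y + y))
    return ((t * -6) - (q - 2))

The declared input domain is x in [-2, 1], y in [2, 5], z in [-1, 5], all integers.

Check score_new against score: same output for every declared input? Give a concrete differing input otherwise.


This is a faithful refactor — constant usage differs, plus arithmetic usage differs, but the computed results match everywhere.
As a probe, take x=-1, y=2, z=5: score runs t becomes -5; next q becomes -775; next ((x - y) < min(z, x)) evaluates to true; next q becomes 3100; next v becomes 0; next at i=3:; next v becomes 0; next at i=4:; next v becomes 0; next at i=5:; next v becomes 0; next s becomes 0; next at i=-1:; next s becomes 0; next at i=0:; next s becomes 0; next at i=1:; next s becomes 0; next at i=2:; next s becomes 0; next at i=3:; next s becomes 0; next at i=4:; next s becomes 0; next s becomes 7; next final value -3068; score_new runs t becomes -5; next q becomes -775; next ((x - y) < min(z, x)) evaluates to true; next q becomes 3100; next v becomes 0; next at i=3:; next v becomes 0; next at i=4:; next v becomes 0; next at i=5:; next v becomes 0; next s becomes 0; next at i=-1:; next s becomes 0; next at i=0:; next s becomes 0; next at i=1:; next s becomes 0; next at i=2:; next s becomes 0; next at i=3:; next s becomes 0; next at i=4:; next s becomes 0; next s becomes 7; next final value -3068; both end at -3068.
An exhaustive pass over the 112 declared inputs shows identical outputs.
verdict: equivalent


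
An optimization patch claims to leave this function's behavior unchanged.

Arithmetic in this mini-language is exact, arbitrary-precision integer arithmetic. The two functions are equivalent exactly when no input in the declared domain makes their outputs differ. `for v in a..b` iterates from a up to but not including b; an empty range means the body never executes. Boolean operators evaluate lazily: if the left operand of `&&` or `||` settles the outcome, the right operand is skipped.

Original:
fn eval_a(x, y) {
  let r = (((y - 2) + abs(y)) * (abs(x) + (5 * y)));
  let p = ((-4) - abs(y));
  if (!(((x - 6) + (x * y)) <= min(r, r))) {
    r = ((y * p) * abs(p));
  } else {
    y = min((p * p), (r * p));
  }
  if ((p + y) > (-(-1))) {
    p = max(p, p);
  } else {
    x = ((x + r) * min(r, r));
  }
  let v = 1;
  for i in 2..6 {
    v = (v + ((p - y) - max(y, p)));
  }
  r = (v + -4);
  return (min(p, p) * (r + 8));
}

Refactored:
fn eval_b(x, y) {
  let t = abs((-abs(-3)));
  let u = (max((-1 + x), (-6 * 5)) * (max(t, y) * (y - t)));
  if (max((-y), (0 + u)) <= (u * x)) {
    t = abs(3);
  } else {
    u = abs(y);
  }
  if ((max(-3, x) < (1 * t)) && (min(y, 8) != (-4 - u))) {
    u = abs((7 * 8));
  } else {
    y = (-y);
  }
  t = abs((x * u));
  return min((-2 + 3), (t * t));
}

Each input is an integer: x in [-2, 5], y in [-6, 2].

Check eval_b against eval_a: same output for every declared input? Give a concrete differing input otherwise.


The rewrite breaks on x=-2, y=-6, where the results are -22450 and 1.
eval_a: r := 56 | p := -10 | (!(((x - 6) + (x * y)) <= min(r, r))): false | y := -560 | ((p + y) > (-(-1))): false | x := 3024 | v := 1 | iter i=2: | v := 561 | iter i=3: | v := 1121 | iter i=4: | v := 1681 | iter i=5: | v := 2241 | r := 2237 | result -22450
eval_b: t := 3 | u := 81 | (max((-y), (0 + u)) <= (u * x)): false | u := 6 | ((max(-3, x) < (1 * t)) && (min(y, 8) != (-4 - u))): true | u := 56 | t := 112 | result 1
verdict: not equivalent; witness: x=-2, y=-6


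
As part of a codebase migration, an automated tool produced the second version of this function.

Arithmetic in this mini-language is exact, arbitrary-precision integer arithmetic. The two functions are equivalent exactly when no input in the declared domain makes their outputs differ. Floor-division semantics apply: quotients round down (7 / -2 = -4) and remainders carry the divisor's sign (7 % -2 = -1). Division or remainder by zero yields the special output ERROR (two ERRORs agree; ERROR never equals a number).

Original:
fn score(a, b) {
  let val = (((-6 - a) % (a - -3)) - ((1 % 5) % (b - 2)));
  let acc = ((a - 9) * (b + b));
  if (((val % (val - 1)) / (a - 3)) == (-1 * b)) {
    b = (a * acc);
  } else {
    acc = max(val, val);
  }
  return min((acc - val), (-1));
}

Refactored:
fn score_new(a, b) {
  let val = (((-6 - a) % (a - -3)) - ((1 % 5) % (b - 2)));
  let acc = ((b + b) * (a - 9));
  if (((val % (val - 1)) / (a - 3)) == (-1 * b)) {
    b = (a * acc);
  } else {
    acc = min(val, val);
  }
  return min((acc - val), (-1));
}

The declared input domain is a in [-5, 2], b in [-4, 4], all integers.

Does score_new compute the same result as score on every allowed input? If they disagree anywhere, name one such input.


Equivalent. The suspicious edit (`max(val, val)` became `min(val, val)`) never changes the result for any input inside the declared domain.
An exhaustive pass over the 72 declared inputs shows identical outputs.
Spot check at a=0, b=-1 — score: val becomes 2; next acc becomes 18; next (((val % (val - 1)) / (a - 3)) == (-1 * b)) evaluates to false; next acc becomes 2; next final value -1. score_new: val becomes 2; next acc becomes 18; next (((val % (val - 1)) / (a - 3)) == (-1 * b)) evaluates to false; next acc becomes 2; next final value -1. Both give -1.
verdict: equivalent


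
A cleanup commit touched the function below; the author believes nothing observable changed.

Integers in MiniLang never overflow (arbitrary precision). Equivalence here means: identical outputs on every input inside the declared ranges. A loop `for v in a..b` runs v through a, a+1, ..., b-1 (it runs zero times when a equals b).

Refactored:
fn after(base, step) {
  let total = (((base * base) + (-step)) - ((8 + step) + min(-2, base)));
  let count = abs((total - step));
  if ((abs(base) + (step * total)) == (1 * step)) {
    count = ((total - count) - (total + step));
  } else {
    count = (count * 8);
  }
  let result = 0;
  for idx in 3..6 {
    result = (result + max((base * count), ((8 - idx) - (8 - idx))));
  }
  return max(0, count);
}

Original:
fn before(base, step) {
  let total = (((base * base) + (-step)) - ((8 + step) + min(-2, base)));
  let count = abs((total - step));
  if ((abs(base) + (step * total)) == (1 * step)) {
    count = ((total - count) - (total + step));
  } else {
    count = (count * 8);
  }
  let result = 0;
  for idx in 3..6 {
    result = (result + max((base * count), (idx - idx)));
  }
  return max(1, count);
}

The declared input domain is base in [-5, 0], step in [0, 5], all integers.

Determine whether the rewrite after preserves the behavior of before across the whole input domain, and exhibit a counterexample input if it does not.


The rewrite breaks on base=-4, step=4, where the results are 1 and 0.
before: total := 4 | count := 0 | ((abs(base) + (step * total)) == (1 * step)): false | count := 0 | result := 0 | iter idx=3: | result := 0 | iter idx=4: | result := 0 | iter idx=5: | result := 0 | result 1
after: total := 4 | count := 0 | ((abs(base) + (step * total)) == (1 * step)): false | count := 0 | result := 0 | iter idx=3: | result := 0 | iter idx=4: | result := 0 | iter idx=5: | result := 0 | result 0
verdict: not equivalent; witness: base=-4, step=4


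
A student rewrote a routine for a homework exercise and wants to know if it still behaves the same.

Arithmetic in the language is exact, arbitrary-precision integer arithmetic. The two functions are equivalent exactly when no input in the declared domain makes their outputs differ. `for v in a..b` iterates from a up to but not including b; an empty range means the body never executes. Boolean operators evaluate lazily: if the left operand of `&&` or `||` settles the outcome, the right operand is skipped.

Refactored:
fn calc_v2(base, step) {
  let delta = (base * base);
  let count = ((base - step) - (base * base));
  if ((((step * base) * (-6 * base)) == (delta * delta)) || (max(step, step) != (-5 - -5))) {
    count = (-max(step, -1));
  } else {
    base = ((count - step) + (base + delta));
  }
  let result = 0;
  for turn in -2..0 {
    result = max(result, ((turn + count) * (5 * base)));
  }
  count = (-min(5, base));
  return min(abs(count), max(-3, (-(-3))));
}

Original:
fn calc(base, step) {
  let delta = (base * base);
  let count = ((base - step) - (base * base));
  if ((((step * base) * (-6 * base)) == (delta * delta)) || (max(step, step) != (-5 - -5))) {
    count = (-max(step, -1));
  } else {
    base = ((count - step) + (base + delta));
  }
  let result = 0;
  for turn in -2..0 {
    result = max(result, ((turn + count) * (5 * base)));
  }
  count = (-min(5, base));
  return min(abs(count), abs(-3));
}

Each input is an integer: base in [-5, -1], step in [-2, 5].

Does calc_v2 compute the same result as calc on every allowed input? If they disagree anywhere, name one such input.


Differences: min/max/abs usage differs; constant usage differs — yet all 40 inputs agree.
verdict: equivalent


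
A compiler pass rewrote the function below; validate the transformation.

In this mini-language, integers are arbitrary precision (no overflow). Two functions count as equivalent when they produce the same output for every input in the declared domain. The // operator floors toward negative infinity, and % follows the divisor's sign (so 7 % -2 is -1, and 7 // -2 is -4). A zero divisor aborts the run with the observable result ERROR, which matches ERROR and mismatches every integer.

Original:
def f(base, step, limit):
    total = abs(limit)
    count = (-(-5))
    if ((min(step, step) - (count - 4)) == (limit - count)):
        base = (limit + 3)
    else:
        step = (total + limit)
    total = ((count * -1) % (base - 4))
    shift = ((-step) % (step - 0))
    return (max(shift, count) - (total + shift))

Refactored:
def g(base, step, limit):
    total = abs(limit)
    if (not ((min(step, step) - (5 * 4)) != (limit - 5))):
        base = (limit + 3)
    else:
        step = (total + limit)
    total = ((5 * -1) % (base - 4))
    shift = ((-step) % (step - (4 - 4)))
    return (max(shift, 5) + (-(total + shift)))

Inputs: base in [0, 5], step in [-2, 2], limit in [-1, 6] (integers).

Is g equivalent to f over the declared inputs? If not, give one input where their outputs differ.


Input base=0, step=-2, limit=2: 5 from f versus 6 from g.
verdict: not equivalent; witness: base=0, step=-2, limit=2


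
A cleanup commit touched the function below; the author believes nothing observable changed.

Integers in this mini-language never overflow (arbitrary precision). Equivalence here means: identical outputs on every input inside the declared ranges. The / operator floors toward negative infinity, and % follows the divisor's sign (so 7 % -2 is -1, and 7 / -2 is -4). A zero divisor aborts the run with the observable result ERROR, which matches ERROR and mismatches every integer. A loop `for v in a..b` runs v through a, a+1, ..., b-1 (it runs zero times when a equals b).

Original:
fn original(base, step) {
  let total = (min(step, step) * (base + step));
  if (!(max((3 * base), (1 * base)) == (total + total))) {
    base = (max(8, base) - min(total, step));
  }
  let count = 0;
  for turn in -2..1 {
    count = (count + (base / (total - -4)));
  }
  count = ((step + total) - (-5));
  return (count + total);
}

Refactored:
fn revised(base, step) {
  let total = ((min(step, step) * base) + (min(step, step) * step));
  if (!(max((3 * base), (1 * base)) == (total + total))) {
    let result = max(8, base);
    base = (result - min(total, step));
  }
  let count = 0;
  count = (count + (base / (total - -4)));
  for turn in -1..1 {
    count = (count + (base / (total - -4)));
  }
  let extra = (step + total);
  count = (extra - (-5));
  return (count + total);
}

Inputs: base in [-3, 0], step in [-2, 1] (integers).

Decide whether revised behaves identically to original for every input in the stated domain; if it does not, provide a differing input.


The two are interchangeable: min/max/abs usage differs, and constant usage differs, and arithmetic usage differs, and local variable names differ, and statement counts differ, and loop structure differs, and every declared input agrees.
Tracing base=-1, step=-1: original: total = 2; (!(max((3 * base), (1 * base)) == (total + total))) -> true; base = 9; count = 0; [turn=-2]; count = 1; [turn=-1]; count = 2; [turn=0]; count = 3; count = 6; return 8 | revised: total = 2; (!(max((3 * base), (1 * base)) == (total + total))) -> true; result = 8; base = 9; count = 0; count = 1; [turn=-1]; count = 2; [turn=0]; count = 3; extra = 1; count = 6; return 8 — matching result 8.
Every one of the 16 inputs gives matching results.
verdict: equivalent


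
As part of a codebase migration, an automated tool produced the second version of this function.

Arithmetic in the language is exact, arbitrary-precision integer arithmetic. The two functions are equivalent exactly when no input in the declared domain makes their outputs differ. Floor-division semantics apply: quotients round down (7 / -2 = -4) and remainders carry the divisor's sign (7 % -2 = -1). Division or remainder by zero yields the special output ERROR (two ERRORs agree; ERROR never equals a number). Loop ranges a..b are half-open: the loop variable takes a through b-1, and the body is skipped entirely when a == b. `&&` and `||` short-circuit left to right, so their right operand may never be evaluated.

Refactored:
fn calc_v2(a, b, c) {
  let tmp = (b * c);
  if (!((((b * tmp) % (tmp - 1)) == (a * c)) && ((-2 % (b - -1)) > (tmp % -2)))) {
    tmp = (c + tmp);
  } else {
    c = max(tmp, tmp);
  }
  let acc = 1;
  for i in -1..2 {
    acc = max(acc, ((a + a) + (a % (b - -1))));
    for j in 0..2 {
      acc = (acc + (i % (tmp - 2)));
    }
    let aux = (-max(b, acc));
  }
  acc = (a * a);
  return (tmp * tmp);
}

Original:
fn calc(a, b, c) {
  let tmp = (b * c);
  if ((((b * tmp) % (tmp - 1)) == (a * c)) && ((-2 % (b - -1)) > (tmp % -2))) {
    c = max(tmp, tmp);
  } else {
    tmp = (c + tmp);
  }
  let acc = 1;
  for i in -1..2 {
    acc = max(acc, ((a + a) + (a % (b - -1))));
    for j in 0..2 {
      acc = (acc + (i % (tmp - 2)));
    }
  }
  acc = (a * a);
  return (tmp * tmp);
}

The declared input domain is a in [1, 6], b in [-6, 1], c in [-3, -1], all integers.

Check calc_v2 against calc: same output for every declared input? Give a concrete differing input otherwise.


Changes here: local variable names differ, and boolean connective usage differs, and statement counts differ, and min/max/abs usage differs; the full 144-point sweep finds no disagreement.
verdict: equivalent


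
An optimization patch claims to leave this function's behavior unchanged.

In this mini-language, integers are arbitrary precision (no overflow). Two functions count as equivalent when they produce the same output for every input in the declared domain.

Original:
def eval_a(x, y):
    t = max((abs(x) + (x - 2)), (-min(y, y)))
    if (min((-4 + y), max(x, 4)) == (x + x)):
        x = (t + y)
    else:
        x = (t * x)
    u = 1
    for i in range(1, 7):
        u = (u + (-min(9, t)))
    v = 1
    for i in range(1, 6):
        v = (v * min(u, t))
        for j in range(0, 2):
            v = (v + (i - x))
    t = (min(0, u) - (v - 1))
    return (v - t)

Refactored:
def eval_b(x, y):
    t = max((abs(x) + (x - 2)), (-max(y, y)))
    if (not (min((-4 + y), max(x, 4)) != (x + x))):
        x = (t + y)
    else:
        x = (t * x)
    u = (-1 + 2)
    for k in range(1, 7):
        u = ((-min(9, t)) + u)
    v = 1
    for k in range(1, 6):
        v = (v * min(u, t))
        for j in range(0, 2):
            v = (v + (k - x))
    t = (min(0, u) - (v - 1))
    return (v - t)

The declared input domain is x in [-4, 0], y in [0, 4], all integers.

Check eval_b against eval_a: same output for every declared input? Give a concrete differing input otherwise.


Equivalent. The edit looks behavioral (`min(y, y)` became `max(y, y)`), but over these ranges it never changes the outcome.
Across all 25 domain points the two functions coincide.
Spot check at x=0, y=0 — eval_a: t becomes 0; next (min((-4 + y), max(x, 4)) == (x + x)) evaluates to false; next x becomes 0; next u becomes 1; next at i=1:; next u becomes 1; next at i=2:; next u becomes 1; next at i=3:; next u becomes 1; next at i=4:; next u becomes 1; next at i=5:; next u becomes 1; next at i=6:; next u becomes 1; next v becomes 1; next at i=1:; next v becomes 0; next at j=0:; next v becomes 1; next at j=1:; next v becomes 2; next at i=2:; next v becomes 0; next at j=0:; next v becomes 2; next at j=1:; next v becomes 4; next at i=3:; next v becomes 0; next at j=0:; next v becomes 3; next at j=1:; next v becomes 6; next at i=4:; next v becomes 0; next at j=0:; next v becomes 4; next at j=1:; next v becomes 8; next at i=5:; next v becomes 0; next at j=0:; next v becomes 5; next at j=1:; next v becomes 10; next t becomes -9; next final value 19. eval_b: t becomes 0; next (not (min((-4 + y), max(x, 4)) != (x + x))) evaluates to false; next x becomes 0; next u becomes 1; next at k=1:; next u becomes 1; next at k=2:; next u becomes 1; next at k=3:; next u becomes 1; next at k=4:; next u becomes 1; next at k=5:; next u becomes 1; next at k=6:; next u becomes 1; next v becomes 1; next at k=1:; next v becomes 0; next at j=0:; next v becomes 1; next at j=1:; next v becomes 2; next at k=2:; next v becomes 0; next at j=0:; next v becomes 2; next at j=1:; next v becomes 4; next at k=3:; next v becomes 0; next at j=0:; next v becomes 3; next at j=1:; next v becomes 6; next at k=4:; next v becomes 0; next at j=0:; next v becomes 4; next at j=1:; next v becomes 8; next at k=5:; next v becomes 0; next at j=0:; next v becomes 5; next at j=1:; next v becomes 10; next t becomes -9; next final value 19. Both give 19.
verdict: equivalent


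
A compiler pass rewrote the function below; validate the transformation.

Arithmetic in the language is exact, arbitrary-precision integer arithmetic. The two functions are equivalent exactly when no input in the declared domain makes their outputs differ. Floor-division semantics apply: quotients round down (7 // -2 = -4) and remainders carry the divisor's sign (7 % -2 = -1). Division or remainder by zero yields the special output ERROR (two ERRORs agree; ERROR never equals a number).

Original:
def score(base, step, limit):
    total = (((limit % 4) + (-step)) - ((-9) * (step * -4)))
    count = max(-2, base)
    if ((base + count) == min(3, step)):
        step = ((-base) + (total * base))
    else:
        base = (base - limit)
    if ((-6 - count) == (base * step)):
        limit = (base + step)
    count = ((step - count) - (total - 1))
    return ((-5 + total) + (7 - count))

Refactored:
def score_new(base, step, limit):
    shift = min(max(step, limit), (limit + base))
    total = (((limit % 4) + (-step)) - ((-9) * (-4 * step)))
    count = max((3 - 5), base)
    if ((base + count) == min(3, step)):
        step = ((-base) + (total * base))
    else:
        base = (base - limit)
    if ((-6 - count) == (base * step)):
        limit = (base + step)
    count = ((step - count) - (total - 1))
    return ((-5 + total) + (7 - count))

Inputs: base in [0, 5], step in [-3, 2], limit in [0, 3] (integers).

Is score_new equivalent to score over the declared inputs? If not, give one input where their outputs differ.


This is a faithful refactor — constant usage differs; min/max/abs usage differs; statement counts differ; arithmetic usage differs; local variable names differ, but the computed results match everywhere.
Tracing base=4, step=2, limit=0: score: total = -74; count = 4; ((base + count) == min(3, step)) -> false; base = 4; ((-6 - count) == (base * step)) -> false; count = 73; return -145 | score_new: shift = 2; total = -74; count = 4; ((base + count) == min(3, step)) -> false; base = 4; ((-6 - count) == (base * step)) -> false; count = 73; return -145 — matching result -145.
Across all 144 domain points the two functions coincide.
verdict: equivalent


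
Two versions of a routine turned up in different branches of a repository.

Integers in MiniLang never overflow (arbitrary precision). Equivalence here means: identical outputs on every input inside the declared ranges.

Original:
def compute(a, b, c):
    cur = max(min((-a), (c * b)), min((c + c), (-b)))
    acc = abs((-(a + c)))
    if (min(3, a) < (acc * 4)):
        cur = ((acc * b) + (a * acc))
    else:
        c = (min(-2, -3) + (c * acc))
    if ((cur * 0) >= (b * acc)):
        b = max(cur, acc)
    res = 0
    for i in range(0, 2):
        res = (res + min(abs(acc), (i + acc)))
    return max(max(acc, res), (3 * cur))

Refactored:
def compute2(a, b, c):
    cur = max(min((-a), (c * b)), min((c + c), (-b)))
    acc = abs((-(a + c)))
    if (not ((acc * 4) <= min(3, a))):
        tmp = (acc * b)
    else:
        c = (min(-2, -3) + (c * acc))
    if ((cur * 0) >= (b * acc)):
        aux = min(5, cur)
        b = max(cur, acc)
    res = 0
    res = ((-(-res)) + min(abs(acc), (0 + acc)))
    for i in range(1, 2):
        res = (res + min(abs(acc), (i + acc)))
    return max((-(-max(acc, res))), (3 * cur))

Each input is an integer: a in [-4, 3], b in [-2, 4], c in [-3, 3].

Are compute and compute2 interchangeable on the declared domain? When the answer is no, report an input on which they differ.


Evaluate both at a=-4, b=-2, c=2.
compute: cur=2, then acc=2, then (min(3, a) < (acc * 4)) is true, then cur=-12, then ((cur * 0) >= (b * acc)) is true, then b=2, then res=0, then (i=0), then res=2, then (i=1), then res=4, then returns 4
compute2: cur=2, then acc=2, then (not ((acc * 4) <= min(3, a))) is true, then tmp=-4, then ((cur * 0) >= (b * acc)) is true, then aux=2, then b=2, then res=0, then res=2, then (i=1), then res=4, then returns 6
4 and 6 differ, so these are not the same function on this domain.
verdict: not equivalent; witness: a=-4, b=-2, c=2


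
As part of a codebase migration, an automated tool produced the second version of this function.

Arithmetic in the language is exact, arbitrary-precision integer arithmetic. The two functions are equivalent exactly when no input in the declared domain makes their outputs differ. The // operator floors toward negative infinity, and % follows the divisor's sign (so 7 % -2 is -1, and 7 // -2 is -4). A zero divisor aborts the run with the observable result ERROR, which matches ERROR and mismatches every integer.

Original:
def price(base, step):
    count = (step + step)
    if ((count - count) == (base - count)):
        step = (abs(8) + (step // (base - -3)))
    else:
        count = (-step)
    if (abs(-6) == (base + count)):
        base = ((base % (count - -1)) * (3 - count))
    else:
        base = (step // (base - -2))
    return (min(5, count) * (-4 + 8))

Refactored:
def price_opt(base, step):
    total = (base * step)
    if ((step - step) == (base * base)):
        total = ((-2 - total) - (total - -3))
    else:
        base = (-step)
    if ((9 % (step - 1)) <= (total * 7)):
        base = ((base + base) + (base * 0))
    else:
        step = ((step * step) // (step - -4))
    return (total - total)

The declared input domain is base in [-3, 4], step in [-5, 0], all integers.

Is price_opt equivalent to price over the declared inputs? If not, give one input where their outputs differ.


Consider the input base=-3, step=-5.
price: count = -10; ((count - count) == (base - count)) -> false; count = 5; (abs(-6) == (base + count)) -> false; base = 5; return 20
price_opt: total = 15; ((step - step) == (base * base)) -> false; base = 5; ((9 % (step - 1)) <= (total * 7)) -> true; base = 10; return 0
20 against 0: the behavior changed.
verdict: not equivalent; witness: base=-3, step=-5


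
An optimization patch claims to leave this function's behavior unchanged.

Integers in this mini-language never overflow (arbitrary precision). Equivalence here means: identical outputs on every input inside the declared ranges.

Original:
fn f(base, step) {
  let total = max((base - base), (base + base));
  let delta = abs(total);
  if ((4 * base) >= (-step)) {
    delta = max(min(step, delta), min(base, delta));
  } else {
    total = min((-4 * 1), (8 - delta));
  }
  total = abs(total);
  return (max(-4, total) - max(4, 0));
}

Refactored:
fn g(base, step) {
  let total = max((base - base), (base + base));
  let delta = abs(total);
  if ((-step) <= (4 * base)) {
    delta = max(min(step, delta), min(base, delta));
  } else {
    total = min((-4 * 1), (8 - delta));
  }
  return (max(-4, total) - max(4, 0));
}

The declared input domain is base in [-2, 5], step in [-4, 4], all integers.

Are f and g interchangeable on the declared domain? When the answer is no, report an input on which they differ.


There is a counterexample at base=-2, step=-4: 0 on one side, -8 on the other.
f: total=0, then delta=0, then ((4 * base) >= (-step)) is false, then total=-4, then total=4, then returns 0
g: total=0, then delta=0, then ((-step) <= (4 * base)) is false, then total=-4, then returns -8
verdict: not equivalent; witness: base=-2, step=-4


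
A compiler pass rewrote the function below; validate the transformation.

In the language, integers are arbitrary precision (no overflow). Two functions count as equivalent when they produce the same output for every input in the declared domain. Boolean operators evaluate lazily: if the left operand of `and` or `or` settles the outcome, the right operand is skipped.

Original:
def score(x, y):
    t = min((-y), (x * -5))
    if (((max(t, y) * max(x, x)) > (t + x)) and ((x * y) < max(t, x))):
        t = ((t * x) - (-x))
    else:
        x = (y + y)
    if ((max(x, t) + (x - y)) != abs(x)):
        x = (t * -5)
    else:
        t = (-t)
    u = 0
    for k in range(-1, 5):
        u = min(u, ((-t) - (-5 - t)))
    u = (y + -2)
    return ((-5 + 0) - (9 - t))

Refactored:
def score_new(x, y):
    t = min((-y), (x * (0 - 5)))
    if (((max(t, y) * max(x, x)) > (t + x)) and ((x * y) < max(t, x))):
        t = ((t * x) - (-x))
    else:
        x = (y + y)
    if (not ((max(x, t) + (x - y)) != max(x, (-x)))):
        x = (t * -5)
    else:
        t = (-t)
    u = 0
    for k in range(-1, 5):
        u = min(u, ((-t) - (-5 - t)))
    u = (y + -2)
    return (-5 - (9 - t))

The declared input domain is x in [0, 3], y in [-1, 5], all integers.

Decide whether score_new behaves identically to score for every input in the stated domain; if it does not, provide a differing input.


Run the pair on x=0, y=1.
score: t becomes -1; next (((max(t, y) * max(x, x)) > (t + x)) and ((x * y) < max(t, x))) evaluates to false; next x becomes 2; next ((max(x, t) + (x - y)) != abs(x)) evaluates to true; next x becomes 5; next u becomes 0; next at k=-1:; next u becomes 0; next at k=0:; next u becomes 0; next at k=1:; next u becomes 0; next at k=2:; next u becomes 0; next at k=3:; next u becomes 0; next at k=4:; next u becomes 0; next u becomes -1; next final value -15
score_new: t becomes -1; next (((max(t, y) * max(x, x)) > (t + x)) and ((x * y) < max(t, x))) evaluates to false; next x becomes 2; next (not ((max(x, t) + (x - y)) != max(x, (-x)))) evaluates to false; next t becomes 1; next u becomes 0; next at k=-1:; next u becomes 0; next at k=0:; next u becomes 0; next at k=1:; next u becomes 0; next at k=2:; next u becomes 0; next at k=3:; next u becomes 0; next at k=4:; next u becomes 0; next u becomes -1; next final value -13
-15 against -13: the behavior changed.
verdict: not equivalent; witness: x=0, y=1


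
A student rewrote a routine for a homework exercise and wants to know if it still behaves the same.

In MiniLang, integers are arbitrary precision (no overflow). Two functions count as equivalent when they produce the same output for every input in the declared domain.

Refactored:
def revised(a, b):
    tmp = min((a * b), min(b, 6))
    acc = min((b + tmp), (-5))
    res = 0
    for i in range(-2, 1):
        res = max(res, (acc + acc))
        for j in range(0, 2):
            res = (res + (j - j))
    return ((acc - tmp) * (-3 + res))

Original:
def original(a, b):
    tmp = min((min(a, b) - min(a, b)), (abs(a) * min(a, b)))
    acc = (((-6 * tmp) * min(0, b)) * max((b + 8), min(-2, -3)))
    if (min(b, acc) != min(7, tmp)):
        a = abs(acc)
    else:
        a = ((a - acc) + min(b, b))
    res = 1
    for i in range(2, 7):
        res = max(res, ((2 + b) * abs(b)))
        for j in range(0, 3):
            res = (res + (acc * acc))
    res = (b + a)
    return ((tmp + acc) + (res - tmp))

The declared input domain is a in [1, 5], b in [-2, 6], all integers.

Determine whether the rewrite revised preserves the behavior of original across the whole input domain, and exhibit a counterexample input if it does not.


Take a=1, b=-2.
original: tmp=-2, then acc=-144, then (min(b, acc) != min(7, tmp)) is true, then a=144, then res=1, then (i=2), then res=1, then (j=0), then res=20737, then (j=1), then res=41473, then (j=2), then res=62209, then (i=3), then res=62209, then (j=0), then res=82945, then (j=1), then res=103681, then (j=2), then res=124417, then (i=4), then res=124417, then (j=0), then res=145153, then (j=1), then res=165889, then (j=2), then res=186625, then (i=5), then res=186625, then (j=0), then res=207361, then (j=1), then res=228097, then (j=2), then res=248833, then (i=6), then res=248833, then (j=0), then res=269569, then (j=1), then res=290305, then (j=2), then res=311041, then res=142, then returns -2
revised: tmp=-2, then acc=-5, then res=0, then (i=-2), then res=0, then (j=0), then res=0, then (j=1), then res=0, then (i=-1), then res=0, then (j=0), then res=0, then (j=1), then res=0, then (i=0), then res=0, then (j=0), then res=0, then (j=1), then res=0, then returns 9
-2 != 9, so the rewrite changes behavior.
verdict: not equivalent; witness: a=1, b=-2
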